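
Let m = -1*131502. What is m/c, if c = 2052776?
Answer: -65751/1026388 ≈ -0.064061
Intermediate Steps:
m = -131502
m/c = -131502/2052776 = -131502*1/2052776 = -65751/1026388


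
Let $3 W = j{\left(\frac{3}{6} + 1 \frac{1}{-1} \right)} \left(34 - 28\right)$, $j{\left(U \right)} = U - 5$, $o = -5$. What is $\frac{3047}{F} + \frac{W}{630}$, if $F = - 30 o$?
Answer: $\frac{31966}{1575} \approx 20.296$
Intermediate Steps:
$F = 150$ ($F = \left(-30\right) \left(-5\right) = 150$)
$j{\left(U \right)} = -5 + U$ ($j{\left(U \right)} = U - 5 = -5 + U$)
$W = -11$ ($W = \frac{\left(-5 + \left(\frac{3}{6} + 1 \frac{1}{-1}\right)\right) \left(34 - 28\right)}{3} = \frac{\left(-5 + \left(3 \cdot \frac{1}{6} + 1 \left(-1\right)\right)\right) 6}{3} = \frac{\left(-5 + \left(\frac{1}{2} - 1\right)\right) 6}{3} = \frac{\left(-5 - \frac{1}{2}\right) 6}{3} = \frac{\left(- \frac{11}{2}\right) 6}{3} = \frac{1}{3} \left(-33\right) = -11$)
$\frac{3047}{F} + \frac{W}{630} = \frac{3047}{150} - \frac{11}{630} = \frac{31966}{1575}$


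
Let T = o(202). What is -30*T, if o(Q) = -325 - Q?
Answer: 15810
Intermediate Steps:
T = -527 (T = -325 - 1*202 = -325 - 202 = -527)
-30*T = -30*(-527) = 15810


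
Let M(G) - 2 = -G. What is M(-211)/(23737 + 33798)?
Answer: 213/57535 ≈ 0.0037021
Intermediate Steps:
M(G) = 2 - G
M(-211)/(23737 + 33798) = (2 - 1*(-211))/(23737 + 33798) = (2 + 211)/57535 = 213*(1/57535) = 213/57535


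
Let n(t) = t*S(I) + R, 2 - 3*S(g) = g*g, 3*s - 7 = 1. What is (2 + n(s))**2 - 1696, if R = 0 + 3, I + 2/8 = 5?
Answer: -492383/324 ≈ -1519.7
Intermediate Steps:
s = 8/3 (s = 7/3 + (1/3)*1 = 7/3 + 1/3 = 8/3 ≈ 2.6667)
I = 19/4 (I = -1/4 + 5 = 19/4 ≈ 4.7500)
R = 3
S(g) = 2/3 - g**2/3 (S(g) = 2/3 - g*g/3 = 2/3 - g**2/3)
n(t) = 3 - 329*t/48 (n(t) = t*(2/3 - (19/4)**2/3) + 3 = t*(2/3 - 1/3*361/16) + 3 = t*(2/3 - 361/48) + 3 = t*(-329/48) + 3 = -329*t/48 + 3 = 3 - 329*t/48)
(2 + n(s))**2 - 1696 = (2 + (3 - 329/48*8/3))**2 - 1696 = (2 + (3 - 329/18))**2 - 1696 = (2 - 275/18)**2 - 1696 = (-239/18)**2 - 1696 = 57121/324 - 1696 = -492383/324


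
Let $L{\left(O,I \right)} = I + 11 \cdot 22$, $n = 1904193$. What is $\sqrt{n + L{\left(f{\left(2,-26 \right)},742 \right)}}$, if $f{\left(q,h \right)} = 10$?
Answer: $\sqrt{1905177} \approx 1380.3$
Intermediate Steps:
$L{\left(O,I \right)} = 242 + I$ ($L{\left(O,I \right)} = I + 242 = 242 + I$)
$\sqrt{n + L{\left(f{\left(2,-26 \right)},742 \right)}} = \sqrt{1904193 + \left(242 + 742\right)} = \sqrt{1904193 + 984} = \sqrt{1905177}$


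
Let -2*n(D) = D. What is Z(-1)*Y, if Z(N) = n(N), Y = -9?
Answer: -9/2 ≈ -4.5000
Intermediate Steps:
n(D) = -D/2
Z(N) = -N/2
Z(-1)*Y = -½*(-1)*(-9) = (½)*(-9) = -9/2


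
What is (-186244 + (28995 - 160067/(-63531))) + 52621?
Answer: -6646961401/63531 ≈ -1.0463e+5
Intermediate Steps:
(-186244 + (28995 - 160067/(-63531))) + 52621 = (-186244 + (28995 - 160067*(-1/63531))) + 52621 = (-186244 + (28995 + 160067/63531)) + 52621 = (-186244 + 1842241412/63531) + 52621 = -9990026152/63531 + 52621 = -6646961401/63531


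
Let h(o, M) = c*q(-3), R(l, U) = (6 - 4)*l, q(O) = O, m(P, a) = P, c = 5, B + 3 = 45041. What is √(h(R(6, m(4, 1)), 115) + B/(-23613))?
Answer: I*√9427088829/23613 ≈ 4.1119*I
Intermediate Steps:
B = 45038 (B = -3 + 45041 = 45038)
R(l, U) = 2*l
h(o, M) = -15 (h(o, M) = 5*(-3) = -15)
√(h(R(6, m(4, 1)), 115) + B/(-23613)) = √(-15 + 45038/(-23613)) = √(-15 + 45038*(-1/23613)) = √(-15 - 45038/23613) = √(-399233/23613) = I*√9427088829/23613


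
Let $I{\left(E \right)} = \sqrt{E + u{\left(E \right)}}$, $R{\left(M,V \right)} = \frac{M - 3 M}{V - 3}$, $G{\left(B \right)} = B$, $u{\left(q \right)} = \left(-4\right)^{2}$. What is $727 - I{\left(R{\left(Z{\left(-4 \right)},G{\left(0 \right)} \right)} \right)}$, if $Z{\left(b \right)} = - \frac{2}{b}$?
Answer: $727 - \frac{7 \sqrt{3}}{3} \approx 722.96$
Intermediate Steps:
$u{\left(q \right)} = 16$
$R{\left(M,V \right)} = - \frac{2 M}{-3 + V}$ ($R{\left(M,V \right)} = \frac{\left(-2\right) M}{-3 + V} = - \frac{2 M}{-3 + V}$)
$I{\left(E \right)} = \sqrt{16 + E}$ ($I{\left(E \right)} = \sqrt{E + 16} = \sqrt{16 + E}$)
$727 - I{\left(R{\left(Z{\left(-4 \right)},G{\left(0 \right)} \right)} \right)} = 727 - \sqrt{16 - \frac{2 \left(- \frac{2}{-4}\right)}{-3 + 0}} = 727 - \sqrt{16 - \frac{2 \left(\left(-2\right) \left(- \frac{1}{4}\right)\right)}{-3}} = 727 - \sqrt{16 - 1 \left(- \frac{1}{3}\right)} = 727 - \sqrt{16 + \frac{1}{3}} = 727 - \sqrt{\frac{49}{3}} = 727 - \frac{7 \sqrt{3}}{3}$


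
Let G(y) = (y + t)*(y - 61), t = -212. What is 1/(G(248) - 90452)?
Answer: -1/83720 ≈ -1.1945e-5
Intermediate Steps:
G(y) = (-212 + y)*(-61 + y) (G(y) = (y - 212)*(y - 61) = (-212 + y)*(-61 + y))
1/(G(248) - 90452) = 1/((12932 + 248² - 273*248) - 90452) = 1/((12932 + 61504 - 67704) - 90452) = 1/(6732 - 90452) = 1/(-83720) = -1/83720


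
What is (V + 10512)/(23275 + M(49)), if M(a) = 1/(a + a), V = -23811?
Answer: -434434/760317 ≈ -0.57139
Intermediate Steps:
M(a) = 1/(2*a)
(V + 10512)/(23275 + M(49)) = (-23811 + 10512)/(23275 + (½)/49) = -13299/(23275 + (½)*(1/49)) = -13299/(23275 + 1/98) = -13299/2280951/98 = -13299*98/2280951 = -434434/760317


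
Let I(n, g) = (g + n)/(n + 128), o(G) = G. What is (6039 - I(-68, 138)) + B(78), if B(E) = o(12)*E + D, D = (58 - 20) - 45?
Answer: 41801/6 ≈ 6966.8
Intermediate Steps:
D = -7 (D = 38 - 45 = -7)
I(n, g) = (g + n)/(128 + n)
B(E) = -7 + 12*E (B(E) = 12*E - 7 = -7 + 12*E)
(6039 - I(-68, 138)) + B(78) = (6039 - (138 - 68)/(128 - 68)) + (-7 + 12*78) = (6039 - 70/60) + (-7 + 936) = (6039 - 70/60) + 929 = (6039 - 1*7/6) + 929 = (6039 - 7/6) + 929 = 36227/6 + 929 = 41801/6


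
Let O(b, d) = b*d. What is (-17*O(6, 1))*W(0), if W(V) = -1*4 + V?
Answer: 408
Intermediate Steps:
W(V) = -4 + V
(-17*O(6, 1))*W(0) = (-102)*(-4 + 0) = -17*6*(-4) = -102*(-4) = 408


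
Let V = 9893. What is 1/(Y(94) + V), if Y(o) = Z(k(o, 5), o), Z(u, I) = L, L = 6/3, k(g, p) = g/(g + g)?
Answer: 1/9895 ≈ 0.00010106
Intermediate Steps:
k(g, p) = ½ (k(g, p) = g/((2*g)) = g*(1/(2*g)) = ½)
L = 2 (L = 6*(⅓) = 2)
Z(u, I) = 2
Y(o) = 2
1/(Y(94) + V) = 1/(2 + 9893) = 1/9895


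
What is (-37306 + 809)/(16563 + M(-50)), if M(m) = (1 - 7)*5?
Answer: -36497/16533 ≈ -2.2075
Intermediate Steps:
M(m) = -30 (M(m) = -6*5 = -30)
(-37306 + 809)/(16563 + M(-50)) = (-37306 + 809)/(16563 - 30) = -36497/16533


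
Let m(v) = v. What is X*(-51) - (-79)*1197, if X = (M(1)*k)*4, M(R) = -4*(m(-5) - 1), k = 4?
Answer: 74979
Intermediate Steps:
M(R) = 24 (M(R) = -4*(-5 - 1) = -4*(-6) = 24)
X = 384 (X = (24*4)*4 = 96*4 = 384)
X*(-51) - (-79)*1197 = 384*(-51) - (-79)*1197 = -19584 - 1*(-94563) = -19584 + 94563 = 74979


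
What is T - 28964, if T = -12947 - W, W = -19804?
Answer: -22107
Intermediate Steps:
T = 6857 (T = -12947 - 1*(-19804) = -12947 + 19804 = 6857)
T - 28964 = 6857 - 28964 = -22107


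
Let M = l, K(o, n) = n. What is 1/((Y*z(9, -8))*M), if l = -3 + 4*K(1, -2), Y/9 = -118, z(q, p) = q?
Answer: 1/105138 ≈ 9.5113e-6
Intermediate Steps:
Y = -1062 (Y = 9*(-118) = -1062)
l = -11 (l = -3 + 4*(-2) = -3 - 8 = -11)
M = -11
1/((Y*z(9, -8))*M) = 1/(-1062*9*(-11)) = 1/(-9558*(-11)) = 1/105138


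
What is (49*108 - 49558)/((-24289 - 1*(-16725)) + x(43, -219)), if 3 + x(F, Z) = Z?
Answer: 22133/3893 ≈ 5.6853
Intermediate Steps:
x(F, Z) = -3 + Z
(49*108 - 49558)/((-24289 - 1*(-16725)) + x(43, -219)) = (49*108 - 49558)/((-24289 - 1*(-16725)) + (-3 - 219)) = (5292 - 49558)/((-24289 + 16725) - 222) = -44266/(-7564 - 222) = -44266/(-7786) = -44266*(-1/7786) = 22133/3893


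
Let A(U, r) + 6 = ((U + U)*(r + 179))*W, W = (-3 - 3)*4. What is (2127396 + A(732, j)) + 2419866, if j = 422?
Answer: -16569480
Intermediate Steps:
W = -24 (W = -6*4 = -24)
A(U, r) = -6 - 48*U*(179 + r) (A(U, r) = -6 + ((U + U)*(r + 179))*(-24) = -6 + ((2*U)*(179 + r))*(-24) = -6 + (2*U*(179 + r))*(-24) = -6 - 48*U*(179 + r))
(2127396 + A(732, j)) + 2419866 = (2127396 + (-6 - 8592*732 - 48*732*422)) + 2419866 = (2127396 + (-6 - 6289344 - 14827392)) + 2419866 = (2127396 - 21116742) + 2419866 = -18989346 + 2419866 = -16569480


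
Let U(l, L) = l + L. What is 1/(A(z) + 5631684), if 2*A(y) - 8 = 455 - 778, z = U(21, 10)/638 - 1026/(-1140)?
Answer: 2/11263053 ≈ 1.7757e-7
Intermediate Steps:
U(l, L) = L + l
z = 1513/1595 (z = (10 + 21)/638 - 1026/(-1140) = 31*(1/638) - 1026*(-1/1140) = 31/638 + 9/10 = 1513/1595 ≈ 0.94859)
A(y) = -315/2 (A(y) = 4 + (455 - 778)/2 = 4 + (½)*(-323) = 4 - 323/2 = -315/2)
1/(A(z) + 5631684) = 1/(-315/2 + 5631684) = 1/(11263053/2) = 2/11263053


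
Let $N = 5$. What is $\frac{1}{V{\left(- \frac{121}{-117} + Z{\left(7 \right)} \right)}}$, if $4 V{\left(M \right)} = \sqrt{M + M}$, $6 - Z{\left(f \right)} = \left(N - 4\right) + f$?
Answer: $- \frac{6 i \sqrt{2938}}{113} \approx - 2.8781 i$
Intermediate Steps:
$Z{\left(f \right)} = 5 - f$ ($Z{\left(f \right)} = 6 - \left(\left(5 - 4\right) + f\right) = 6 - \left(1 + f\right) = 5 - f$)
$V{\left(M \right)} = \frac{\sqrt{2} \sqrt{M}}{4}$ ($V{\left(M \right)} = \frac{\sqrt{M + M}}{4} = \frac{\sqrt{2 M}}{4} = \frac{\sqrt{2} \sqrt{M}}{4}$)
$\frac{1}{V{\left(- \frac{121}{-117} + Z{\left(7 \right)} \right)}} = \frac{1}{\frac{1}{4} \sqrt{2} \sqrt{- \frac{121}{-117} + \left(5 - 7\right)}} = \frac{1}{\frac{1}{4} \sqrt{2} \sqrt{\left(-121\right) \left(- \frac{1}{117}\right) + \left(5 - 7\right)}} = \frac{1}{\frac{1}{4} \sqrt{2} \sqrt{\frac{121}{117} - 2}} = \frac{1}{\frac{1}{4} \sqrt{2} \sqrt{- \frac{113}{117}}} = \frac{1}{\frac{1}{4} \sqrt{2} \frac{i \sqrt{1469}}{39}} = \frac{1}{\frac{1}{156} i \sqrt{2938}} = - \frac{6 i \sqrt{2938}}{113}$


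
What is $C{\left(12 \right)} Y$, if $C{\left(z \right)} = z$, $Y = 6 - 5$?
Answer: $12$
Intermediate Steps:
$Y = 1$
$C{\left(12 \right)} Y = 12 \cdot 1 = 12$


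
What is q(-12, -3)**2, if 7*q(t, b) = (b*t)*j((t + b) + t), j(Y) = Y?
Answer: 944784/49 ≈ 19281.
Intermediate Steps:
q(t, b) = b*t*(b + 2*t)/7 (q(t, b) = ((b*t)*((t + b) + t))/7 = ((b*t)*((b + t) + t))/7 = ((b*t)*(b + 2*t))/7 = (b*t*(b + 2*t))/7 = b*t*(b + 2*t)/7)
q(-12, -3)**2 = ((1/7)*(-3)*(-12)*(-3 + 2*(-12)))**2 = ((1/7)*(-3)*(-12)*(-3 - 24))**2 = ((1/7)*(-3)*(-12)*(-27))**2 = (-972/7)**2 = 944784/49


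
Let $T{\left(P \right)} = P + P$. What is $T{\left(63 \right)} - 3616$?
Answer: $-3490$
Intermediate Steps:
$T{\left(P \right)} = 2 P$
$T{\left(63 \right)} - 3616 = 2 \cdot 63 - 3616 = 126 - 3616 = -3490$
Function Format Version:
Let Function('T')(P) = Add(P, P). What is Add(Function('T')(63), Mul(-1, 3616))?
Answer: -3490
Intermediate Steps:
Function('T')(P) = Mul(2, P)
Add(Function('T')(63), Mul(-1, 3616)) = Add(Mul(2, 63), Mul(-1, 3616)) = Add(126, -3616) = -3490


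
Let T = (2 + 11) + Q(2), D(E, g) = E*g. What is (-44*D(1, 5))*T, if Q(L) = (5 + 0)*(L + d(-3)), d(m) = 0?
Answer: -5060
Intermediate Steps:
Q(L) = 5*L (Q(L) = (5 + 0)*(L + 0) = 5*L)
T = 23 (T = (2 + 11) + 5*2 = 13 + 10 = 23)
(-44*D(1, 5))*T = -44*5*23 = -220*23 = -5060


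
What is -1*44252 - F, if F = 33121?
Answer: -77373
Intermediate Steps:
-1*44252 - F = -1*44252 - 1*33121 = -44252 - 33121 = -77373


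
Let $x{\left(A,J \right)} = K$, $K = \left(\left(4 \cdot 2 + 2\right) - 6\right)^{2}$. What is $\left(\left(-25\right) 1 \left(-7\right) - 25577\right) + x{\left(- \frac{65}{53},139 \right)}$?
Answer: $-25386$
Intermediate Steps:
$K = 16$ ($K = \left(\left(8 + 2\right) - 6\right)^{2} = \left(10 - 6\right)^{2} = 4^{2} = 16$)
$x{\left(A,J \right)} = 16$
$\left(\left(-25\right) 1 \left(-7\right) - 25577\right) + x{\left(- \frac{65}{53},139 \right)} = \left(\left(-25\right) 1 \left(-7\right) - 25577\right) + 16 = \left(\left(-25\right) \left(-7\right) - 25577\right) + 16 = \left(175 - 25577\right) + 16 = -25402 + 16 = -25386$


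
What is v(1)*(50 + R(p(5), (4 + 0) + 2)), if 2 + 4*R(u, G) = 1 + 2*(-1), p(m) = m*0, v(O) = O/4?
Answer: 197/16 ≈ 12.313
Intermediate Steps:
v(O) = O/4 (v(O) = O*(1/4) = O/4)
p(m) = 0
R(u, G) = -3/4 (R(u, G) = -1/2 + (1 + 2*(-1))/4 = -1/2 + (1 - 2)/4 = -1/2 + (1/4)*(-1) = -1/2 - 1/4 = -3/4)
v(1)*(50 + R(p(5), (4 + 0) + 2)) = ((1/4)*1)*(50 - 3/4) = (1/4)*(197/4) = 197/16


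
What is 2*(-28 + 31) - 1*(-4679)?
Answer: 4685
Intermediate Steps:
2*(-28 + 31) - 1*(-4679) = 2*3 + 4679 = 6 + 4679 = 4685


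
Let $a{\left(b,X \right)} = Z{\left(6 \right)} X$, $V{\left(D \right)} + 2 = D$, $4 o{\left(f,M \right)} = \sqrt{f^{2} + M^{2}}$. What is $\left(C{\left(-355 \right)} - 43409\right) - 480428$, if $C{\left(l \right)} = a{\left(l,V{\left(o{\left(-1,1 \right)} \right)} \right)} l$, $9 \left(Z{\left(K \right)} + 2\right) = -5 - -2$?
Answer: $- \frac{1576481}{3} + \frac{2485 \sqrt{2}}{12} \approx -5.252 \cdot 10^{5}$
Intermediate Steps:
$Z{\left(K \right)} = - \frac{7}{3}$ ($Z{\left(K \right)} = -2 + \frac{-5 - -2}{9} = -2 + \frac{-5 + 2}{9} = -2 + \frac{1}{9} \left(-3\right) = -2 - \frac{1}{3} = - \frac{7}{3}$)
$o{\left(f,M \right)} = \frac{\sqrt{M^{2} + f^{2}}}{4}$ ($o{\left(f,M \right)} = \frac{\sqrt{f^{2} + M^{2}}}{4} = \frac{\sqrt{M^{2} + f^{2}}}{4}$)
$V{\left(D \right)} = -2 + D$
$a{\left(b,X \right)} = - \frac{7 X}{3}$
$C{\left(l \right)} = l \left(\frac{14}{3} - \frac{7 \sqrt{2}}{12}\right)$ ($C{\left(l \right)} = - \frac{7 \left(-2 + \frac{\sqrt{1^{2} + \left(-1\right)^{2}}}{4}\right)}{3} l = - \frac{7 \left(-2 + \frac{\sqrt{1 + 1}}{4}\right)}{3} l = - \frac{7 \left(-2 + \frac{\sqrt{2}}{4}\right)}{3} l = \left(\frac{14}{3} - \frac{7 \sqrt{2}}{12}\right) l = l \left(\frac{14}{3} - \frac{7 \sqrt{2}}{12}\right)$)
$\left(C{\left(-355 \right)} - 43409\right) - 480428 = \left(\frac{7}{12} \left(-355\right) \left(8 - \sqrt{2}\right) - 43409\right) - 480428 = \left(\left(- \frac{4970}{3} + \frac{2485 \sqrt{2}}{12}\right) - 43409\right) - 480428 = \left(- \frac{135197}{3} + \frac{2485 \sqrt{2}}{12}\right) - 480428 = - \frac{1576481}{3} + \frac{2485 \sqrt{2}}{12}$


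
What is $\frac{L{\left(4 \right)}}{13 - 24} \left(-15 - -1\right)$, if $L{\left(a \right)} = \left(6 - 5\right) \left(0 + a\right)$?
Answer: $\frac{56}{11} \approx 5.0909$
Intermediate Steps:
$L{\left(a \right)} = a$ ($L{\left(a \right)} = 1 a = a$)
$\frac{L{\left(4 \right)}}{13 - 24} \left(-15 - -1\right) = \frac{4}{13 - 24} \left(-15 - -1\right) = \frac{4}{-11} \left(-15 + 1\right) = 4 \left(- \frac{1}{11}\right) \left(-14\right) = \left(- \frac{4}{11}\right) \left(-14\right) = \frac{56}{11}$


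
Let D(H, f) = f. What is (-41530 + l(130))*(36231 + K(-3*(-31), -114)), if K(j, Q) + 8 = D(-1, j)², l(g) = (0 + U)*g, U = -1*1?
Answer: -1869367520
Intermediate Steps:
U = -1
l(g) = -g (l(g) = (0 - 1)*g = -g)
K(j, Q) = -8 + j²
(-41530 + l(130))*(36231 + K(-3*(-31), -114)) = (-41530 - 1*130)*(36231 + (-8 + (-3*(-31))²)) = (-41530 - 130)*(36231 + (-8 + 93²)) = -41660*(36231 + (-8 + 8649)) = -41660*(36231 + 8641) = -41660*44872 = -1869367520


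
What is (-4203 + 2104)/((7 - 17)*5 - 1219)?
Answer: 2099/1269 ≈ 1.6541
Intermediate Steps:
(-4203 + 2104)/((7 - 17)*5 - 1219) = -2099/(-10*5 - 1219) = -2099/(-50 - 1219) = -2099/(-1269) = -2099*(-1/1269) = 2099/1269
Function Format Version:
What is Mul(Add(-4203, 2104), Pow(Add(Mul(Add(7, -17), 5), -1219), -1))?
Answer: Rational(2099, 1269) ≈ 1.6541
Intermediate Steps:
Mul(Add(-4203, 2104), Pow(Add(Mul(Add(7, -17), 5), -1219), -1)) = Mul(-2099, Pow(Add(Mul(-10, 5), -1219), -1)) = Mul(-2099, Pow(Add(-50, -1219), -1)) = Mul(-2099, Pow(-1269, -1)) = Mul(-2099, Rational(-1, 1269)) = Rational(2099, 1269)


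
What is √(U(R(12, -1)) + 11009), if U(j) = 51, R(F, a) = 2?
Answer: 2*√2765 ≈ 105.17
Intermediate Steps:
√(U(R(12, -1)) + 11009) = √(51 + 11009) = √11060 = 2*√2765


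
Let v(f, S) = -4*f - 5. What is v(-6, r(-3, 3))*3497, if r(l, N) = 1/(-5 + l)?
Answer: 66443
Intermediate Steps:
v(f, S) = -5 - 4*f
v(-6, r(-3, 3))*3497 = (-5 - 4*(-6))*3497 = (-5 + 24)*3497 = 19*3497 = 66443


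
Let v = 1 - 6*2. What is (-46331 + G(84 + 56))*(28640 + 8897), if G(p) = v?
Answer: -1739539654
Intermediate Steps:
v = -11 (v = 1 - 12 = -11)
G(p) = -11
(-46331 + G(84 + 56))*(28640 + 8897) = (-46331 - 11)*(28640 + 8897) = -46342*37537 = -1739539654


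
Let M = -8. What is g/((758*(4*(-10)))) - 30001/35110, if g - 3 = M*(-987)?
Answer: -118696421/106453520 ≈ -1.1150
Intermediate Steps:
g = 7899 (g = 3 - 8*(-987) = 3 + 7896 = 7899)
g/((758*(4*(-10)))) - 30001/35110 = 7899/((758*(4*(-10)))) - 30001/35110 = 7899/((758*(-40))) - 30001*1/35110 = 7899/(-30320) - 30001/35110 = 7899*(-1/30320) - 30001/35110 = -7899/30320 - 30001/35110 = -118696421/106453520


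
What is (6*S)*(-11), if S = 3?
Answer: -198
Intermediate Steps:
(6*S)*(-11) = (6*3)*(-11) = 18*(-11) = -198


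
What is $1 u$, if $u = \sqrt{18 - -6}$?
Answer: $2 \sqrt{6} \approx 4.899$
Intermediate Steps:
$u = 2 \sqrt{6}$ ($u = \sqrt{18 + \left(-9 + 15\right)} = \sqrt{18 + 6} = \sqrt{24} = 2 \sqrt{6} \approx 4.899$)
$1 u = 1 \cdot 2 \sqrt{6} = 2 \sqrt{6}$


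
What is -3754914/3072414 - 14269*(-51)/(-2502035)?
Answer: -1938463382276/1281214560415 ≈ -1.5130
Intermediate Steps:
-3754914/3072414 - 14269*(-51)/(-2502035) = -3754914*1/3072414 + 727719*(-1/2502035) = -625819/512069 - 727719/2502035 = -1938463382276/1281214560415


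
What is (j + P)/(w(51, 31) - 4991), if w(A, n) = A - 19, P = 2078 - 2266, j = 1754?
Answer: -6/19 ≈ -0.31579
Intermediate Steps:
P = -188
w(A, n) = -19 + A
(j + P)/(w(51, 31) - 4991) = (1754 - 188)/((-19 + 51) - 4991) = 1566/(32 - 4991) = 1566/(-4959) = 1566*(-1/4959) = -6/19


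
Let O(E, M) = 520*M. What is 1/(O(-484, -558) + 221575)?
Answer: -1/68585 ≈ -1.4580e-5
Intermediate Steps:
1/(O(-484, -558) + 221575) = 1/(520*(-558) + 221575) = 1/(-290160 + 221575) = 1/(-68585) = -1/68585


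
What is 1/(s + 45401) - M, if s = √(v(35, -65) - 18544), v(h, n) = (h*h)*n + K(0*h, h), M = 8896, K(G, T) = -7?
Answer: (-71168*√1534 + 403887295*I)/(-45401*I + 8*√1534) ≈ -8896.0 - 1.7881e-7*I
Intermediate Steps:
v(h, n) = -7 + n*h² (v(h, n) = (h*h)*n - 7 = h²*n - 7 = n*h² - 7 = -7 + n*h²)
s = 8*I*√1534 (s = √((-7 - 65*35²) - 18544) = √((-7 - 65*1225) - 18544) = √((-7 - 79625) - 18544) = √(-79632 - 18544) = √(-98176) = 8*I*√1534 ≈ 313.33*I)
1/(s + 45401) - M = 1/(8*I*√1534 + 45401) - 1*8896 = 1/(45401 + 8*I*√1534) - 8896 = -8896 + 1/(45401 + 8*I*√1534)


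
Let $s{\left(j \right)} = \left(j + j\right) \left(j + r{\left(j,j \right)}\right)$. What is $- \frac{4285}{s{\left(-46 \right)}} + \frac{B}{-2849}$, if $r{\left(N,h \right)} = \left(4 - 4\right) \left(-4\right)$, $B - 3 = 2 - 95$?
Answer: $- \frac{11827085}{12056968} \approx -0.98093$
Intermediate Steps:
$B = -90$ ($B = 3 + \left(2 - 95\right) = 3 - 93 = -90$)
$r{\left(N,h \right)} = 0$ ($r{\left(N,h \right)} = 0 \left(-4\right) = 0$)
$s{\left(j \right)} = 2 j^{2}$ ($s{\left(j \right)} = \left(j + j\right) \left(j + 0\right) = 2 j j = 2 j^{2}$)
$- \frac{4285}{s{\left(-46 \right)}} + \frac{B}{-2849} = - \frac{4285}{2 \left(-46\right)^{2}} - \frac{90}{-2849} = - \frac{4285}{2 \cdot 2116} - - \frac{90}{2849} = - \frac{4285}{4232} + \frac{90}{2849} = - \frac{11827085}{12056968}$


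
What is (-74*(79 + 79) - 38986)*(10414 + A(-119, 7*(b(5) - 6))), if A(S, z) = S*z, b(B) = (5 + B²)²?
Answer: 37212247264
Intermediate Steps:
(-74*(79 + 79) - 38986)*(10414 + A(-119, 7*(b(5) - 6))) = (-74*(79 + 79) - 38986)*(10414 - 833*((5 + 5²)² - 6)) = (-74*158 - 38986)*(10414 - 833*((5 + 25)² - 6)) = (-11692 - 38986)*(10414 - 833*(30² - 6)) = -50678*(10414 - 833*(900 - 6)) = -50678*(10414 - 833*894) = -50678*(10414 - 119*6258) = -50678*(10414 - 744702) = -50678*(-734288) = 37212247264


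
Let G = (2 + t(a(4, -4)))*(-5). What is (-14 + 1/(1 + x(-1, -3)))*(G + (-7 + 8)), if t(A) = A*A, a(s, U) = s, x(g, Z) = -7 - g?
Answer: 6319/5 ≈ 1263.8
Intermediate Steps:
t(A) = A²
G = -90 (G = (2 + 4²)*(-5) = (2 + 16)*(-5) = 18*(-5) = -90)
(-14 + 1/(1 + x(-1, -3)))*(G + (-7 + 8)) = (-14 + 1/(1 + (-7 - 1*(-1))))*(-90 + (-7 + 8)) = (-14 + 1/(1 + (-7 + 1)))*(-90 + 1) = (-14 + 1/(1 - 6))*(-89) = (-14 + 1/(-5))*(-89) = (-14 - ⅕)*(-89) = -71/5*(-89) = 6319/5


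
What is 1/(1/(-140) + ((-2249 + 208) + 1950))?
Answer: -140/12741 ≈ -0.010988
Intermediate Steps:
1/(1/(-140) + ((-2249 + 208) + 1950)) = 1/(-1/140 + (-2041 + 1950)) = 1/(-1/140 - 91) = 1/(-12741/140) = -140/12741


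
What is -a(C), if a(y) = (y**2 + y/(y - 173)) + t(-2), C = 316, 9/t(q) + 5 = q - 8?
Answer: -71398191/715 ≈ -99858.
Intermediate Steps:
t(q) = 9/(-13 + q) (t(q) = 9/(-5 + (q - 8)) = 9/(-5 + (-8 + q)) = 9/(-13 + q))
a(y) = -3/5 + y**2 + y/(-173 + y) (a(y) = (y**2 + y/(y - 173)) + 9/(-13 - 2) = (y**2 + y/(-173 + y)) + 9/(-15) = (y**2 + y/(-173 + y)) + 9*(-1/15) = (y**2 + y/(-173 + y)) - 3/5 = -3/5 + y**2 + y/(-173 + y))
-a(C) = -(519 - 865*316**2 + 2*316 + 5*316**3)/(5*(-173 + 316)) = -(519 - 865*99856 + 632 + 5*31554496)/(5*143) = -(519 - 86375440 + 632 + 157772480)/(5*143) = -71398191/(5*143) = -1*71398191/715 = -71398191/715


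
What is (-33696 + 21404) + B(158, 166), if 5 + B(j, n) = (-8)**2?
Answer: -12233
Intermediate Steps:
B(j, n) = 59 (B(j, n) = -5 + (-8)**2 = -5 + 64 = 59)
(-33696 + 21404) + B(158, 166) = (-33696 + 21404) + 59 = -12292 + 59 = -12233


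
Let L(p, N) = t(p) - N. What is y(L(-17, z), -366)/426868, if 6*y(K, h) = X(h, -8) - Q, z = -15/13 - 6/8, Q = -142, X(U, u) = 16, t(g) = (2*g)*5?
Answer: 79/1280604 ≈ 6.1690e-5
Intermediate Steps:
t(g) = 10*g
z = -99/52 (z = -15*1/13 - 6*1/8 = -15/13 - 3/4 = -99/52 ≈ -1.9038)
L(p, N) = -N + 10*p (L(p, N) = 10*p - N = -N + 10*p)
y(K, h) = 79/3 (y(K, h) = (16 - 1*(-142))/6 = (16 + 142)/6 = (1/6)*158 = 79/3)
y(L(-17, z), -366)/426868 = (79/3)/426868 = (79/3)*(1/426868) = 79/1280604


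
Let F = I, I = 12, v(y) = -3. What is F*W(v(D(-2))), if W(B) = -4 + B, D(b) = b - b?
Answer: -84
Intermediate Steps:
D(b) = 0
F = 12
F*W(v(D(-2))) = 12*(-4 - 3) = 12*(-7) = -84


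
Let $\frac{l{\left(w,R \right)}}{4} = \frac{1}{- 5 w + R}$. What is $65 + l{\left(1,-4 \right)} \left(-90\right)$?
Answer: $105$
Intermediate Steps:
$l{\left(w,R \right)} = \frac{4}{R - 5 w}$ ($l{\left(w,R \right)} = \frac{4}{- 5 w + R} = \frac{4}{R - 5 w}$)
$65 + l{\left(1,-4 \right)} \left(-90\right) = 65 + \frac{4}{-4 - 5} \left(-90\right) = 65 + \frac{4}{-9} \left(-90\right) = 65 + 4 \left(- \frac{1}{9}\right) \left(-90\right) = 65 - -40 = 65 + 40 = 105$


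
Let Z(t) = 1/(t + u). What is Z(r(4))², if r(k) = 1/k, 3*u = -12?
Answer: 16/225 ≈ 0.071111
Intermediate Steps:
u = -4 (u = (⅓)*(-12) = -4)
r(k) = 1/k
Z(t) = 1/(-4 + t) (Z(t) = 1/(t - 4) = 1/(-4 + t))
Z(r(4))² = (1/(-4 + 1/4))² = (1/(-4 + ¼))² = (1/(-15/4))² = (-4/15)² = 16/225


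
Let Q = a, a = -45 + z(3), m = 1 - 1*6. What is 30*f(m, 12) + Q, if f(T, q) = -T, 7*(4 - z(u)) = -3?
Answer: 766/7 ≈ 109.43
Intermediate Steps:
z(u) = 31/7 (z(u) = 4 - ⅐*(-3) = 4 + 3/7 = 31/7)
m = -5 (m = 1 - 6 = -5)
a = -284/7 (a = -45 + 31/7 = -284/7 ≈ -40.571)
Q = -284/7 ≈ -40.571
30*f(m, 12) + Q = 30*(-1*(-5)) - 284/7 = 30*5 - 284/7 = 150 - 284/7 = 766/7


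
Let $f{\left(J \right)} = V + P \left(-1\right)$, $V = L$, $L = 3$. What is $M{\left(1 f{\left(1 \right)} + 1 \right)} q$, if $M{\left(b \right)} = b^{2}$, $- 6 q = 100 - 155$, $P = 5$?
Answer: $\frac{55}{6} \approx 9.1667$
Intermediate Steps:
$V = 3$
$q = \frac{55}{6}$ ($q = - \frac{100 - 155}{6} = \left(- \frac{1}{6}\right) \left(-55\right) = \frac{55}{6} \approx 9.1667$)
$f{\left(J \right)} = -2$ ($f{\left(J \right)} = 3 + 5 \left(-1\right) = 3 - 5 = -2$)
$M{\left(1 f{\left(1 \right)} + 1 \right)} q = \left(1 \left(-2\right) + 1\right)^{2} \cdot \frac{55}{6} = \left(-2 + 1\right)^{2} \cdot \frac{55}{6} = \left(-1\right)^{2} \cdot \frac{55}{6} = 1 \cdot \frac{55}{6} = \frac{55}{6}$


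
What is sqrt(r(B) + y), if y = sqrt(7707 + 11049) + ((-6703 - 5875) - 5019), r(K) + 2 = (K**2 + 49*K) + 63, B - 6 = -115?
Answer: sqrt(-10996 + 6*sqrt(521)) ≈ 104.21*I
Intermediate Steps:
B = -109 (B = 6 - 115 = -109)
r(K) = 61 + K**2 + 49*K (r(K) = -2 + ((K**2 + 49*K) + 63) = -2 + (63 + K**2 + 49*K) = 61 + K**2 + 49*K)
y = -17597 + 6*sqrt(521) (y = sqrt(18756) + (-12578 - 5019) = 6*sqrt(521) - 17597 = -17597 + 6*sqrt(521) ≈ -17460.)
sqrt(r(B) + y) = sqrt((61 + (-109)**2 + 49*(-109)) + (-17597 + 6*sqrt(521))) = sqrt((61 + 11881 - 5341) + (-17597 + 6*sqrt(521))) = sqrt(6601 + (-17597 + 6*sqrt(521))) = sqrt(-10996 + 6*sqrt(521))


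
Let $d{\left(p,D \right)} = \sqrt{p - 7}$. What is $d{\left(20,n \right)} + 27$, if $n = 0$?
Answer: $27 + \sqrt{13} \approx 30.606$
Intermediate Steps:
$d{\left(p,D \right)} = \sqrt{-7 + p}$
$d{\left(20,n \right)} + 27 = \sqrt{-7 + 20} + 27 = \sqrt{13} + 27 = 27 + \sqrt{13}$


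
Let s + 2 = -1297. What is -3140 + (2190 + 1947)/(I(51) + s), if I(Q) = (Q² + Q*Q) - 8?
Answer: -12226163/3895 ≈ -3138.9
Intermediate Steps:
s = -1299 (s = -2 - 1297 = -1299)
I(Q) = -8 + 2*Q² (I(Q) = (Q² + Q²) - 8 = 2*Q² - 8 = -8 + 2*Q²)
-3140 + (2190 + 1947)/(I(51) + s) = -3140 + (2190 + 1947)/((-8 + 2*51²) - 1299) = -3140 + 4137/((-8 + 2*2601) - 1299) = -3140 + 4137/((-8 + 5202) - 1299) = -3140 + 4137/(5194 - 1299) = -3140 + 4137/3895 = -12226163/3895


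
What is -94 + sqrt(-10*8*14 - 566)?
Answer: -94 + I*sqrt(1686) ≈ -94.0 + 41.061*I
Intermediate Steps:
-94 + sqrt(-10*8*14 - 566) = -94 + sqrt(-80*14 - 566) = -94 + sqrt(-1120 - 566) = -94 + sqrt(-1686) = -94 + I*sqrt(1686)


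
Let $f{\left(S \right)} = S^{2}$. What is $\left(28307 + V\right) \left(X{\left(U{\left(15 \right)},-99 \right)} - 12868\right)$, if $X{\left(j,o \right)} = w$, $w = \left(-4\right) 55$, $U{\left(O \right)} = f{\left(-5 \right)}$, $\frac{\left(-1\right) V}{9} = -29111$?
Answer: $-3799524928$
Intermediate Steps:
$V = 261999$ ($V = \left(-9\right) \left(-29111\right) = 261999$)
$U{\left(O \right)} = 25$ ($U{\left(O \right)} = \left(-5\right)^{2} = 25$)
$w = -220$
$X{\left(j,o \right)} = -220$
$\left(28307 + V\right) \left(X{\left(U{\left(15 \right)},-99 \right)} - 12868\right) = \left(28307 + 261999\right) \left(-220 - 12868\right) = 290306 \left(-13088\right) = -3799524928$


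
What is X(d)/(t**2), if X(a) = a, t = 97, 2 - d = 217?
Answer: -215/9409 ≈ -0.022850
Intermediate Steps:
d = -215 (d = 2 - 1*217 = 2 - 217 = -215)
X(d)/(t**2) = -215/(97**2) = -215/9409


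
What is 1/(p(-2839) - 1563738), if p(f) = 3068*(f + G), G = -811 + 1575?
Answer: -1/7929838 ≈ -1.2611e-7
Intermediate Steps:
G = 764
p(f) = 2343952 + 3068*f (p(f) = 3068*(f + 764) = 3068*(764 + f) = 2343952 + 3068*f)
1/(p(-2839) - 1563738) = 1/((2343952 + 3068*(-2839)) - 1563738) = 1/((2343952 - 8710052) - 1563738) = 1/(-6366100 - 1563738) = 1/(-7929838) = -1/7929838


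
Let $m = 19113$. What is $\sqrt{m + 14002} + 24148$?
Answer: $24148 + \sqrt{33115} \approx 24330.0$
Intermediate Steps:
$\sqrt{m + 14002} + 24148 = \sqrt{19113 + 14002} + 24148 = \sqrt{33115} + 24148 = 24148 + \sqrt{33115}$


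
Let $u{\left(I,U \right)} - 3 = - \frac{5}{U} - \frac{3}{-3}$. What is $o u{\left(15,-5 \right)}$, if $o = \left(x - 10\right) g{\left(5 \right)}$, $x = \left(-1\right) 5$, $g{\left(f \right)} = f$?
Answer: $-375$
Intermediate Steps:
$x = -5$
$u{\left(I,U \right)} = 4 - \frac{5}{U}$ ($u{\left(I,U \right)} = 3 - \left(-1 + \frac{5}{U}\right) = 3 + \left(- \frac{5}{U} + 1\right) = 3 + \left(1 - \frac{5}{U}\right) = 4 - \frac{5}{U}$)
$o = -75$ ($o = \left(-5 - 10\right) 5 = \left(-15\right) 5 = -75$)
$o u{\left(15,-5 \right)} = - 75 \left(4 - \frac{5}{-5}\right) = - 75 \left(4 - -1\right) = - 75 \left(4 + 1\right) = \left(-75\right) 5 = -375$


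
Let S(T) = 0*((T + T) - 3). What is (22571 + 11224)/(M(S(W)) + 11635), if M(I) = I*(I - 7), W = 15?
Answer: 6759/2327 ≈ 2.9046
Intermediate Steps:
S(T) = 0 (S(T) = 0*(2*T - 3) = 0*(-3 + 2*T) = 0)
M(I) = I*(-7 + I)
(22571 + 11224)/(M(S(W)) + 11635) = (22571 + 11224)/(0*(-7 + 0) + 11635) = 33795/(0*(-7) + 11635) = 33795/(0 + 11635) = 33795/11635 = 33795*(1/11635) = 6759/2327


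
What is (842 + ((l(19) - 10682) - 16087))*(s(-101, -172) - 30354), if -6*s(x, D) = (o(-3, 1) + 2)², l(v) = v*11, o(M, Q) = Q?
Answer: 780682749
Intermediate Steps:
l(v) = 11*v
s(x, D) = -3/2 (s(x, D) = -(1 + 2)²/6 = -⅙*3² = -⅙*9 = -3/2)
(842 + ((l(19) - 10682) - 16087))*(s(-101, -172) - 30354) = (842 + ((11*19 - 10682) - 16087))*(-3/2 - 30354) = (842 + ((209 - 10682) - 16087))*(-60711/2) = (842 + (-10473 - 16087))*(-60711/2) = (842 - 26560)*(-60711/2) = -25718*(-60711/2) = 780682749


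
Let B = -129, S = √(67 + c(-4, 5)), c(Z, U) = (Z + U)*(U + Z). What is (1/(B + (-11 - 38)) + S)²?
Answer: 2154513/31684 - 2*√17/89 ≈ 67.907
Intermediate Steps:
c(Z, U) = (U + Z)² (c(Z, U) = (U + Z)*(U + Z) = (U + Z)²)
S = 2*√17 (S = √(67 + (5 - 4)²) = √(67 + 1²) = √(67 + 1) = √68 = 2*√17 ≈ 8.2462)
(1/(B + (-11 - 38)) + S)² = (1/(-129 + (-11 - 38)) + 2*√17)² = (1/(-129 - 49) + 2*√17)² = (1/(-178) + 2*√17)² = (-1/178 + 2*√17)²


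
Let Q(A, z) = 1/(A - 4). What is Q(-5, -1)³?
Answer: -1/729 ≈ -0.0013717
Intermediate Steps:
Q(A, z) = 1/(-4 + A)
Q(-5, -1)³ = (1/(-4 - 5))³ = (1/(-9))³ = (-⅑)³ = -1/729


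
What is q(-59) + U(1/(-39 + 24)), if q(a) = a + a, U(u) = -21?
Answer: -139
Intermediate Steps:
q(a) = 2*a
q(-59) + U(1/(-39 + 24)) = 2*(-59) - 21 = -118 - 21 = -139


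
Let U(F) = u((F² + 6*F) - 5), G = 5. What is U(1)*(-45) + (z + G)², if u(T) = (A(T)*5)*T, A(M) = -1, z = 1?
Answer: 486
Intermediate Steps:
u(T) = -5*T (u(T) = (-1*5)*T = -5*T)
U(F) = 25 - 30*F - 5*F² (U(F) = -5*((F² + 6*F) - 5) = -5*(-5 + F² + 6*F) = 25 - 30*F - 5*F²)
U(1)*(-45) + (z + G)² = (25 - 30*1 - 5*1²)*(-45) + (1 + 5)² = (25 - 30 - 5*1)*(-45) + 6² = (25 - 30 - 5)*(-45) + 36 = -10*(-45) + 36 = 450 + 36 = 486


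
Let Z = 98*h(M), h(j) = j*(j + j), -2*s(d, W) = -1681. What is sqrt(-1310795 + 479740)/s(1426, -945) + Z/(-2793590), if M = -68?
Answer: -453152/1396795 + 2*I*sqrt(831055)/1681 ≈ -0.32442 + 1.0846*I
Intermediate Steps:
s(d, W) = 1681/2 (s(d, W) = -1/2*(-1681) = 1681/2)
h(j) = 2*j**2 (h(j) = j*(2*j) = 2*j**2)
Z = 906304 (Z = 98*(2*(-68)**2) = 98*(2*4624) = 98*9248 = 906304)
sqrt(-1310795 + 479740)/s(1426, -945) + Z/(-2793590) = sqrt(-1310795 + 479740)/(1681/2) + 906304/(-2793590) = sqrt(-831055)*(2/1681) + 906304*(-1/2793590) = (I*sqrt(831055))*(2/1681) - 453152/1396795 = 2*I*sqrt(831055)/1681 - 453152/1396795 = -453152/1396795 + 2*I*sqrt(831055)/1681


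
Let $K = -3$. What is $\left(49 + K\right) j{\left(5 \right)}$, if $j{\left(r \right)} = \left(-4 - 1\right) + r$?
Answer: $0$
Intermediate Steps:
$j{\left(r \right)} = -5 + r$
$\left(49 + K\right) j{\left(5 \right)} = \left(49 - 3\right) \left(-5 + 5\right) = 46 \cdot 0 = 0$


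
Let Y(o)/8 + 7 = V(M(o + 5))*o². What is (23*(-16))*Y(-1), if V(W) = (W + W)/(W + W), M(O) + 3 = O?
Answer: 17664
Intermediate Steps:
M(O) = -3 + O
V(W) = 1 (V(W) = (2*W)/((2*W)) = (2*W)*(1/(2*W)) = 1)
Y(o) = -56 + 8*o² (Y(o) = -56 + 8*(1*o²) = -56 + 8*o²)
(23*(-16))*Y(-1) = (23*(-16))*(-56 + 8*(-1)²) = -368*(-56 + 8*1) = -368*(-56 + 8) = -368*(-48) = 17664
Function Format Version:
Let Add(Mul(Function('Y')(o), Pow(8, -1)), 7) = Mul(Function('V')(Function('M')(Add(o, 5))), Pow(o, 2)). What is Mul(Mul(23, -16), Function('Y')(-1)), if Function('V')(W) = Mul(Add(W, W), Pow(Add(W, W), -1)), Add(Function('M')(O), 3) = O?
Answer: 17664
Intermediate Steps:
Function('M')(O) = Add(-3, O)
Function('V')(W) = 1 (Function('V')(W) = Mul(Mul(2, W), Pow(Mul(2, W), -1)) = Mul(Mul(2, W), Mul(Rational(1, 2), Pow(W, -1))) = 1)
Function('Y')(o) = Add(-56, Mul(8, Pow(o, 2))) (Function('Y')(o) = Add(-56, Mul(8, Mul(1, Pow(o, 2)))) = Add(-56, Mul(8, Pow(o, 2))))
Mul(Mul(23, -16), Function('Y')(-1)) = Mul(Mul(23, -16), Add(-56, Mul(8, Pow(-1, 2)))) = Mul(-368, Add(-56, Mul(8, 1))) = Mul(-368, Add(-56, 8)) = Mul(-368, -48) = 17664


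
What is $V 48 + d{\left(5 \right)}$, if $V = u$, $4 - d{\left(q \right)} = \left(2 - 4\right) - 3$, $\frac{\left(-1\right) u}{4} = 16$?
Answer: $-3063$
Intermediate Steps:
$u = -64$ ($u = \left(-4\right) 16 = -64$)
$d{\left(q \right)} = 9$ ($d{\left(q \right)} = 4 - \left(\left(2 - 4\right) - 3\right) = 4 - \left(-2 - 3\right) = 4 - -5 = 4 + 5 = 9$)
$V = -64$
$V 48 + d{\left(5 \right)} = \left(-64\right) 48 + 9 = -3072 + 9 = -3063$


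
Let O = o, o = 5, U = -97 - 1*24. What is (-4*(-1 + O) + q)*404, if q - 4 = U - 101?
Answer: -94536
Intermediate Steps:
U = -121 (U = -97 - 24 = -121)
O = 5
q = -218 (q = 4 + (-121 - 101) = 4 - 222 = -218)
(-4*(-1 + O) + q)*404 = (-4*(-1 + 5) - 218)*404 = (-4*4 - 218)*404 = (-16 - 218)*404 = -234*404 = -94536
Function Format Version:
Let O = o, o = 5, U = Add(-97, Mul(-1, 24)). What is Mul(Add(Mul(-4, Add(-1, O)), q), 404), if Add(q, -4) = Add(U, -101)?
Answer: -94536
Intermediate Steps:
U = -121 (U = Add(-97, -24) = -121)
O = 5
q = -218 (q = Add(4, Add(-121, -101)) = Add(4, -222) = -218)
Mul(Add(Mul(-4, Add(-1, O)), q), 404) = Mul(Add(Mul(-4, Add(-1, 5)), -218), 404) = Mul(Add(Mul(-4, 4), -218), 404) = Mul(Add(-16, -218), 404) = Mul(-234, 404) = -94536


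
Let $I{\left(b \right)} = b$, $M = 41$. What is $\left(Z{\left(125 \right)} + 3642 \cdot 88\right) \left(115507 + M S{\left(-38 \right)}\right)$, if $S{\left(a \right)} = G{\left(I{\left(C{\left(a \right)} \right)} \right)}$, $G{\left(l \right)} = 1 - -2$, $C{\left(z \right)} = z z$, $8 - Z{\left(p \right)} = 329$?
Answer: $37021835250$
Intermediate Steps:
$Z{\left(p \right)} = -321$ ($Z{\left(p \right)} = 8 - 329 = -321$)
$C{\left(z \right)} = z^{2}$
$G{\left(l \right)} = 3$ ($G{\left(l \right)} = 1 + 2 = 3$)
$S{\left(a \right)} = 3$
$\left(Z{\left(125 \right)} + 3642 \cdot 88\right) \left(115507 + M S{\left(-38 \right)}\right) = \left(-321 + 3642 \cdot 88\right) \left(115507 + 41 \cdot 3\right) = \left(-321 + 320496\right) \left(115507 + 123\right) = 320175 \cdot 115630 = 37021835250$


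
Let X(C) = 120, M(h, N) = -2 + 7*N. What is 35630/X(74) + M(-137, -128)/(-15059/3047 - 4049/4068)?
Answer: 35981624131/80287980 ≈ 448.16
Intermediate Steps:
35630/X(74) + M(-137, -128)/(-15059/3047 - 4049/4068) = 35630/120 + (-2 + 7*(-128))/(-15059/3047 - 4049/4068) = 35630*(1/120) + (-2 - 896)/(-15059*1/3047 - 4049*1/4068) = 3563/12 - 898/(-1369/277 - 4049/4068) = 3563/12 - 898/(-6690665/1126836) = 3563/12 - 898*(-1126836/6690665) = 3563/12 + 1011898728/6690665 = 35981624131/80287980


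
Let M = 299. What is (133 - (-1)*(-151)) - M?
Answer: -317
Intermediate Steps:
(133 - (-1)*(-151)) - M = (133 - (-1)*(-151)) - 1*299 = (133 - 1*151) - 299 = (133 - 151) - 299 = -18 - 299 = -317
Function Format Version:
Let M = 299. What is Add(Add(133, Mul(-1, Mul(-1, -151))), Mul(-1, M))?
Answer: -317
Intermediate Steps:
Add(Add(133, Mul(-1, Mul(-1, -151))), Mul(-1, M)) = Add(Add(133, Mul(-1, Mul(-1, -151))), Mul(-1, 299)) = Add(Add(133, Mul(-1, 151)), -299) = Add(Add(133, -151), -299) = Add(-18, -299) = -317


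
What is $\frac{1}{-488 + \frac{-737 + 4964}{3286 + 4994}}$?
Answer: $- \frac{2760}{1345471} \approx -0.0020513$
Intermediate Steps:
$\frac{1}{-488 + \frac{-737 + 4964}{3286 + 4994}} = \frac{1}{-488 + \frac{4227}{8280}} = \frac{1}{-488 + 4227 \cdot \frac{1}{8280}} = \frac{1}{-488 + \frac{1409}{2760}} = \frac{1}{- \frac{1345471}{2760}} = - \frac{2760}{1345471}$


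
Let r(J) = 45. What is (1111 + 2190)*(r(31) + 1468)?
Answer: 4994413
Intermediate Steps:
(1111 + 2190)*(r(31) + 1468) = (1111 + 2190)*(45 + 1468) = 3301*1513 = 4994413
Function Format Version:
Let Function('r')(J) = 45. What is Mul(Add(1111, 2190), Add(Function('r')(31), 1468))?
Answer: 4994413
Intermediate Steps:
Mul(Add(1111, 2190), Add(Function('r')(31), 1468)) = Mul(Add(1111, 2190), Add(45, 1468)) = Mul(3301, 1513) = 4994413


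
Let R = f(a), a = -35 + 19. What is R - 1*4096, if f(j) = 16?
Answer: -4080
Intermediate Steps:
a = -16
R = 16
R - 1*4096 = 16 - 1*4096 = 16 - 4096 = -4080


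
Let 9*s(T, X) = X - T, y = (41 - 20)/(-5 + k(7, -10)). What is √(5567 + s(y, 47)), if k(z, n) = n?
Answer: √1253785/15 ≈ 74.648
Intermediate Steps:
y = -7/5 (y = (41 - 20)/(-5 - 10) = 21/(-15) = 21*(-1/15) = -7/5 ≈ -1.4000)
s(T, X) = -T/9 + X/9 (s(T, X) = (X - T)/9 = -T/9 + X/9)
√(5567 + s(y, 47)) = √(5567 + (-⅑*(-7/5) + (⅑)*47)) = √(5567 + (7/45 + 47/9)) = √(5567 + 242/45) = √(250757/45) = √1253785/15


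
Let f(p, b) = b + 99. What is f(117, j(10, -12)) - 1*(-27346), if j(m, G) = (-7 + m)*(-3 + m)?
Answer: 27466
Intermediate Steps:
f(p, b) = 99 + b
f(117, j(10, -12)) - 1*(-27346) = (99 + (21 + 10² - 10*10)) - 1*(-27346) = (99 + (21 + 100 - 100)) + 27346 = (99 + 21) + 27346 = 120 + 27346 = 27466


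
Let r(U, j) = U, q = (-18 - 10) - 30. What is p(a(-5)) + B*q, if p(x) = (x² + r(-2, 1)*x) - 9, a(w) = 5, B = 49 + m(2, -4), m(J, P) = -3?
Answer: -2662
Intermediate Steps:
q = -58 (q = -28 - 30 = -58)
B = 46 (B = 49 - 3 = 46)
p(x) = -9 + x² - 2*x (p(x) = (x² - 2*x) - 9 = -9 + x² - 2*x)
p(a(-5)) + B*q = (-9 + 5² - 2*5) + 46*(-58) = (-9 + 25 - 10) - 2668 = 6 - 2668 = -2662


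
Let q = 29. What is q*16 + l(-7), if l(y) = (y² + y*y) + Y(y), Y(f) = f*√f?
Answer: 562 - 7*I*√7 ≈ 562.0 - 18.52*I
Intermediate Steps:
Y(f) = f^(3/2)
l(y) = y^(3/2) + 2*y² (l(y) = (y² + y*y) + y^(3/2) = (y² + y²) + y^(3/2) = 2*y² + y^(3/2) = y^(3/2) + 2*y²)
q*16 + l(-7) = 29*16 + ((-7)^(3/2) + 2*(-7)²) = 464 + (-7*I*√7 + 2*49) = 464 + (-7*I*√7 + 98) = 464 + (98 - 7*I*√7) = 562 - 7*I*√7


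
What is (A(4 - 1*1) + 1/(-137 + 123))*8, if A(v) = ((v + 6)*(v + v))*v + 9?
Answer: 9572/7 ≈ 1367.4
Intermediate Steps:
A(v) = 9 + 2*v²*(6 + v) (A(v) = ((6 + v)*(2*v))*v + 9 = (2*v*(6 + v))*v + 9 = 2*v²*(6 + v) + 9 = 9 + 2*v²*(6 + v))
(A(4 - 1*1) + 1/(-137 + 123))*8 = ((9 + 2*(4 - 1*1)³ + 12*(4 - 1*1)²) + 1/(-137 + 123))*8 = ((9 + 2*(4 - 1)³ + 12*(4 - 1)²) + 1/(-14))*8 = ((9 + 2*3³ + 12*3²) - 1/14)*8 = ((9 + 2*27 + 12*9) - 1/14)*8 = ((9 + 54 + 108) - 1/14)*8 = (171 - 1/14)*8 = (2393/14)*8 = 9572/7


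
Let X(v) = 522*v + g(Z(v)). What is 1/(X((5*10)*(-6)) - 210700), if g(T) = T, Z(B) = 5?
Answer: -1/367295 ≈ -2.7226e-6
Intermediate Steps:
X(v) = 5 + 522*v (X(v) = 522*v + 5 = 5 + 522*v)
1/(X((5*10)*(-6)) - 210700) = 1/((5 + 522*((5*10)*(-6))) - 210700) = 1/((5 + 522*(50*(-6))) - 210700) = 1/((5 + 522*(-300)) - 210700) = 1/((5 - 156600) - 210700) = 1/(-156595 - 210700) = 1/(-367295) = -1/367295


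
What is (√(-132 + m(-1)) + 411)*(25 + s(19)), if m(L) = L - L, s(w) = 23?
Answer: 19728 + 96*I*√33 ≈ 19728.0 + 551.48*I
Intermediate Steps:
m(L) = 0
(√(-132 + m(-1)) + 411)*(25 + s(19)) = (√(-132 + 0) + 411)*(25 + 23) = (√(-132) + 411)*48 = (2*I*√33 + 411)*48 = (411 + 2*I*√33)*48 = 19728 + 96*I*√33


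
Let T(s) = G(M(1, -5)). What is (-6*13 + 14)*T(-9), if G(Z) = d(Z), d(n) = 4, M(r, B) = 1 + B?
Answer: -256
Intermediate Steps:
G(Z) = 4
T(s) = 4
(-6*13 + 14)*T(-9) = (-6*13 + 14)*4 = (-78 + 14)*4 = -64*4 = -256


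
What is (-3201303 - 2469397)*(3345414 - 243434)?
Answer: -17590397986000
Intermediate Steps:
(-3201303 - 2469397)*(3345414 - 243434) = -5670700*3101980 = -17590397986000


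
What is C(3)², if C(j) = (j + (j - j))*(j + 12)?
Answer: 2025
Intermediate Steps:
C(j) = j*(12 + j) (C(j) = (j + 0)*(12 + j) = j*(12 + j))
C(3)² = (3*(12 + 3))² = (3*15)² = 45² = 2025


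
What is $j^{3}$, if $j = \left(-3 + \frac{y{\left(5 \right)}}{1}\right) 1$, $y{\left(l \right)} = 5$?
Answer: $8$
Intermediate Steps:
$j = 2$ ($j = \left(-3 + \frac{5}{1}\right) 1 = \left(-3 + 5 \cdot 1\right) 1 = \left(-3 + 5\right) 1 = 2 \cdot 1 = 2$)
$j^{3} = 2^{3} = 8$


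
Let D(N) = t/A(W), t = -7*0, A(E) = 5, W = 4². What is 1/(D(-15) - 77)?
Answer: -1/77 ≈ -0.012987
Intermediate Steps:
W = 16
t = 0
D(N) = 0 (D(N) = 0/5 = 0*(⅕) = 0)
1/(D(-15) - 77) = 1/(0 - 77) = 1/(-77) = -1/77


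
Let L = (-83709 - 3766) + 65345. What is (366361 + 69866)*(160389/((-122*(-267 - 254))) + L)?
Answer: -613538736490317/63562 ≈ -9.6526e+9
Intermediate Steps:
L = -22130 (L = -87475 + 65345 = -22130)
(366361 + 69866)*(160389/((-122*(-267 - 254))) + L) = (366361 + 69866)*(160389/((-122*(-267 - 254))) - 22130) = 436227*(160389/((-122*(-521))) - 22130) = 436227*(160389/63562 - 22130) = 436227*(-1406466671/63562) = -613538736490317/63562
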